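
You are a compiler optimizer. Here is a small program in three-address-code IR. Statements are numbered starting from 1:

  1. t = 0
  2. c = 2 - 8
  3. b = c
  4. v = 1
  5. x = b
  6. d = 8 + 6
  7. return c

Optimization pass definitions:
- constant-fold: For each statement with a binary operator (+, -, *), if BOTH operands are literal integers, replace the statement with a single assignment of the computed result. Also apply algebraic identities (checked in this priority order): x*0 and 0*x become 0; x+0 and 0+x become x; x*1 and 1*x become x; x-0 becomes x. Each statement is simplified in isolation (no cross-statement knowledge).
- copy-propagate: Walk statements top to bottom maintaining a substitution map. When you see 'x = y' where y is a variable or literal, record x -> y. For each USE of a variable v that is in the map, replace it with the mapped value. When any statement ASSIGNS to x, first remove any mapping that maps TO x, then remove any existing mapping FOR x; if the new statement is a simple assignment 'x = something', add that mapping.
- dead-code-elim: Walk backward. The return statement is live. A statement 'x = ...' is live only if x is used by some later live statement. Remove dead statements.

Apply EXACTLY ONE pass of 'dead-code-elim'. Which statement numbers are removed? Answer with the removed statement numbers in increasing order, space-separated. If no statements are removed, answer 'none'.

Backward liveness scan:
Stmt 1 't = 0': DEAD (t not in live set [])
Stmt 2 'c = 2 - 8': KEEP (c is live); live-in = []
Stmt 3 'b = c': DEAD (b not in live set ['c'])
Stmt 4 'v = 1': DEAD (v not in live set ['c'])
Stmt 5 'x = b': DEAD (x not in live set ['c'])
Stmt 6 'd = 8 + 6': DEAD (d not in live set ['c'])
Stmt 7 'return c': KEEP (return); live-in = ['c']
Removed statement numbers: [1, 3, 4, 5, 6]
Surviving IR:
  c = 2 - 8
  return c

Answer: 1 3 4 5 6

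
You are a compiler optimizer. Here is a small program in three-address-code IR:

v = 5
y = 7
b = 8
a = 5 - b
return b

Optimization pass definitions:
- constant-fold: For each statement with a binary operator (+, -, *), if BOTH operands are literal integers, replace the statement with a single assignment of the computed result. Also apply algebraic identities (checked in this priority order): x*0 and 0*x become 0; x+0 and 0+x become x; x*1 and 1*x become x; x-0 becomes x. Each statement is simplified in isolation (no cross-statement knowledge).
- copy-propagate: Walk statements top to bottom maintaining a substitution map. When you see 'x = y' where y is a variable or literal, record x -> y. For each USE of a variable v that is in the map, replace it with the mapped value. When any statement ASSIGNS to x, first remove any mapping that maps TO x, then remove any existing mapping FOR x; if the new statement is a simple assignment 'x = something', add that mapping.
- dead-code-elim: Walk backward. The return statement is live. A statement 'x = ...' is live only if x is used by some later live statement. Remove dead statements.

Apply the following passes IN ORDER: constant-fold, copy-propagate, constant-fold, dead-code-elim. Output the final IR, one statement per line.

Initial IR:
  v = 5
  y = 7
  b = 8
  a = 5 - b
  return b
After constant-fold (5 stmts):
  v = 5
  y = 7
  b = 8
  a = 5 - b
  return b
After copy-propagate (5 stmts):
  v = 5
  y = 7
  b = 8
  a = 5 - 8
  return 8
After constant-fold (5 stmts):
  v = 5
  y = 7
  b = 8
  a = -3
  return 8
After dead-code-elim (1 stmts):
  return 8

Answer: return 8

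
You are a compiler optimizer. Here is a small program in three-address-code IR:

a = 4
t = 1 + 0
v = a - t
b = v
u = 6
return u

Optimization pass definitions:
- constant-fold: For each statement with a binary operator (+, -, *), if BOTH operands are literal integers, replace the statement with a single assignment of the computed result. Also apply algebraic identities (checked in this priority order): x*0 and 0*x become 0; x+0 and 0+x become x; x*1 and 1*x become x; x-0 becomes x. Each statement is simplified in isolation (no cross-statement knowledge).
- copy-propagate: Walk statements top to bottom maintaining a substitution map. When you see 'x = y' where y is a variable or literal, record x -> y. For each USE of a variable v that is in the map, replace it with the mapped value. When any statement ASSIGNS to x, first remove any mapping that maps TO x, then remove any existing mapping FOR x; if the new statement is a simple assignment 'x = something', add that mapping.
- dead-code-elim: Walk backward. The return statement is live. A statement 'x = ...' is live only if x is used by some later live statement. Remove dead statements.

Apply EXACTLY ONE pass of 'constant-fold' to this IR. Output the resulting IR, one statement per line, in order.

Applying constant-fold statement-by-statement:
  [1] a = 4  (unchanged)
  [2] t = 1 + 0  -> t = 1
  [3] v = a - t  (unchanged)
  [4] b = v  (unchanged)
  [5] u = 6  (unchanged)
  [6] return u  (unchanged)
Result (6 stmts):
  a = 4
  t = 1
  v = a - t
  b = v
  u = 6
  return u

Answer: a = 4
t = 1
v = a - t
b = v
u = 6
return u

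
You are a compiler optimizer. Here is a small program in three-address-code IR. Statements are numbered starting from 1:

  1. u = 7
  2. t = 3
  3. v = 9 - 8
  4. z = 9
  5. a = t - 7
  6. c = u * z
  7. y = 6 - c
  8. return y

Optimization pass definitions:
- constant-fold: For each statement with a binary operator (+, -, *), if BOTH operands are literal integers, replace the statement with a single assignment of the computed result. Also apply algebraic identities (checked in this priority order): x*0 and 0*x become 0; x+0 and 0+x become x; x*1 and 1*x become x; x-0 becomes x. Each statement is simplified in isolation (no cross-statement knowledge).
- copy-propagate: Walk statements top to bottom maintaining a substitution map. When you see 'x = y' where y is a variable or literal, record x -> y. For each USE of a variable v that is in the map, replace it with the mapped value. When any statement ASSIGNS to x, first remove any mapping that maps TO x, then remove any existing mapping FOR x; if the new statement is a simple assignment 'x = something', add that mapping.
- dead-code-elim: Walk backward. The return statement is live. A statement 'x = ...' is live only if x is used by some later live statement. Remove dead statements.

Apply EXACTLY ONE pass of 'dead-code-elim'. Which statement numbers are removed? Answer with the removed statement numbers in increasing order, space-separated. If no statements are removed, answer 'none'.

Answer: 2 3 5

Derivation:
Backward liveness scan:
Stmt 1 'u = 7': KEEP (u is live); live-in = []
Stmt 2 't = 3': DEAD (t not in live set ['u'])
Stmt 3 'v = 9 - 8': DEAD (v not in live set ['u'])
Stmt 4 'z = 9': KEEP (z is live); live-in = ['u']
Stmt 5 'a = t - 7': DEAD (a not in live set ['u', 'z'])
Stmt 6 'c = u * z': KEEP (c is live); live-in = ['u', 'z']
Stmt 7 'y = 6 - c': KEEP (y is live); live-in = ['c']
Stmt 8 'return y': KEEP (return); live-in = ['y']
Removed statement numbers: [2, 3, 5]
Surviving IR:
  u = 7
  z = 9
  c = u * z
  y = 6 - c
  return y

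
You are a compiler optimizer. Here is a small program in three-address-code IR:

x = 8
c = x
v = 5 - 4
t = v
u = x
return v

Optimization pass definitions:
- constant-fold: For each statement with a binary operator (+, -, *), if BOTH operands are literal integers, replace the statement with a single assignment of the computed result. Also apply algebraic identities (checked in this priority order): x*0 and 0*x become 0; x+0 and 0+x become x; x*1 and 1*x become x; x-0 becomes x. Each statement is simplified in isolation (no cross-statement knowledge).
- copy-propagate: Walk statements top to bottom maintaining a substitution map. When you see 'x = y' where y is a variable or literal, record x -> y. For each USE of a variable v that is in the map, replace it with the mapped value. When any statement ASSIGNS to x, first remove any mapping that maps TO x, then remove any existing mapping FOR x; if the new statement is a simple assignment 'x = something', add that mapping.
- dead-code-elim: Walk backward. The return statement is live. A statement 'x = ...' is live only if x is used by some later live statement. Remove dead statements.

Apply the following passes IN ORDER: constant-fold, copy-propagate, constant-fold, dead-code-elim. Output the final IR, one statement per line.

Answer: return 1

Derivation:
Initial IR:
  x = 8
  c = x
  v = 5 - 4
  t = v
  u = x
  return v
After constant-fold (6 stmts):
  x = 8
  c = x
  v = 1
  t = v
  u = x
  return v
After copy-propagate (6 stmts):
  x = 8
  c = 8
  v = 1
  t = 1
  u = 8
  return 1
After constant-fold (6 stmts):
  x = 8
  c = 8
  v = 1
  t = 1
  u = 8
  return 1
After dead-code-elim (1 stmts):
  return 1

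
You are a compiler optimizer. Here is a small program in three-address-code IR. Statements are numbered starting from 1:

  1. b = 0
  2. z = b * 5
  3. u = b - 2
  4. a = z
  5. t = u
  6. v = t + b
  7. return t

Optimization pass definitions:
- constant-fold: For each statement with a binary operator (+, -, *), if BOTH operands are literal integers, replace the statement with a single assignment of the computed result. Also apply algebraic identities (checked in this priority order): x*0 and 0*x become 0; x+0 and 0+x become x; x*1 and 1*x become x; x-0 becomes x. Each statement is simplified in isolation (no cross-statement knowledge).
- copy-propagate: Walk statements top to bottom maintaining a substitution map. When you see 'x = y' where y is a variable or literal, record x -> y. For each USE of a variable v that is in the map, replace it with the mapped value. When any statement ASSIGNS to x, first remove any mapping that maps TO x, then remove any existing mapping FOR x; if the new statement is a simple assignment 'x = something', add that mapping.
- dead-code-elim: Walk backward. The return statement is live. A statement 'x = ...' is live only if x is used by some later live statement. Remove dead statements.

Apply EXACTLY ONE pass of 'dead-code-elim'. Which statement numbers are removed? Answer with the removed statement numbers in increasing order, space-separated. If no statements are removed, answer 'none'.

Backward liveness scan:
Stmt 1 'b = 0': KEEP (b is live); live-in = []
Stmt 2 'z = b * 5': DEAD (z not in live set ['b'])
Stmt 3 'u = b - 2': KEEP (u is live); live-in = ['b']
Stmt 4 'a = z': DEAD (a not in live set ['u'])
Stmt 5 't = u': KEEP (t is live); live-in = ['u']
Stmt 6 'v = t + b': DEAD (v not in live set ['t'])
Stmt 7 'return t': KEEP (return); live-in = ['t']
Removed statement numbers: [2, 4, 6]
Surviving IR:
  b = 0
  u = b - 2
  t = u
  return t

Answer: 2 4 6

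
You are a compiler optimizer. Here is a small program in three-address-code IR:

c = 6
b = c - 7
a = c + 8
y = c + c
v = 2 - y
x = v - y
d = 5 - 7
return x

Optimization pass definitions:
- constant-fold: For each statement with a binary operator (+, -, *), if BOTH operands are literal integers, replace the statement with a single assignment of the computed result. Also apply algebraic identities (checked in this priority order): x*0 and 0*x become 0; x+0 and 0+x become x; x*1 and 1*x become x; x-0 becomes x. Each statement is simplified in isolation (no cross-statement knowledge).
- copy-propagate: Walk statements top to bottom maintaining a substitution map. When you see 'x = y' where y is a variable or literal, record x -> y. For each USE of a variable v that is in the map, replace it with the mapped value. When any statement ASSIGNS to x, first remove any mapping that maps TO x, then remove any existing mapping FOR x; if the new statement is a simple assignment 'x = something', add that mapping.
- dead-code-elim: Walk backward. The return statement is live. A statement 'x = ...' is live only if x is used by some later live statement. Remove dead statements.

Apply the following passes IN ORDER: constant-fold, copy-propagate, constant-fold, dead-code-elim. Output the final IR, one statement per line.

Initial IR:
  c = 6
  b = c - 7
  a = c + 8
  y = c + c
  v = 2 - y
  x = v - y
  d = 5 - 7
  return x
After constant-fold (8 stmts):
  c = 6
  b = c - 7
  a = c + 8
  y = c + c
  v = 2 - y
  x = v - y
  d = -2
  return x
After copy-propagate (8 stmts):
  c = 6
  b = 6 - 7
  a = 6 + 8
  y = 6 + 6
  v = 2 - y
  x = v - y
  d = -2
  return x
After constant-fold (8 stmts):
  c = 6
  b = -1
  a = 14
  y = 12
  v = 2 - y
  x = v - y
  d = -2
  return x
After dead-code-elim (4 stmts):
  y = 12
  v = 2 - y
  x = v - y
  return x

Answer: y = 12
v = 2 - y
x = v - y
return x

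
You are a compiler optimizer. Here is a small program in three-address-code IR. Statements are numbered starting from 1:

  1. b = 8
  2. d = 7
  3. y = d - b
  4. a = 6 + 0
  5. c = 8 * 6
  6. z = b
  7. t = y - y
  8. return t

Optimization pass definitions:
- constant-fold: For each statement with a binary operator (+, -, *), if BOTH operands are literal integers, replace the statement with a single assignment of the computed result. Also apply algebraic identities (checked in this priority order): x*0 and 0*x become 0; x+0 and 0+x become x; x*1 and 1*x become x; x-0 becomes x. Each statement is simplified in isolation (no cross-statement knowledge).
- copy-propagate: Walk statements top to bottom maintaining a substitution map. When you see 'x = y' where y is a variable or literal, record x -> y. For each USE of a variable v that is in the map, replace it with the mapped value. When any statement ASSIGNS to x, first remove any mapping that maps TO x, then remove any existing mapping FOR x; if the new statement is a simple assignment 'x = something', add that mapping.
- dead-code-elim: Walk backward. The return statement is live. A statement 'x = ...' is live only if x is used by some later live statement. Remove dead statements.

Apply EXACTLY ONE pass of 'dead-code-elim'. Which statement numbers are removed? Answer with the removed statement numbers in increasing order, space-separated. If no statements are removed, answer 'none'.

Backward liveness scan:
Stmt 1 'b = 8': KEEP (b is live); live-in = []
Stmt 2 'd = 7': KEEP (d is live); live-in = ['b']
Stmt 3 'y = d - b': KEEP (y is live); live-in = ['b', 'd']
Stmt 4 'a = 6 + 0': DEAD (a not in live set ['y'])
Stmt 5 'c = 8 * 6': DEAD (c not in live set ['y'])
Stmt 6 'z = b': DEAD (z not in live set ['y'])
Stmt 7 't = y - y': KEEP (t is live); live-in = ['y']
Stmt 8 'return t': KEEP (return); live-in = ['t']
Removed statement numbers: [4, 5, 6]
Surviving IR:
  b = 8
  d = 7
  y = d - b
  t = y - y
  return t

Answer: 4 5 6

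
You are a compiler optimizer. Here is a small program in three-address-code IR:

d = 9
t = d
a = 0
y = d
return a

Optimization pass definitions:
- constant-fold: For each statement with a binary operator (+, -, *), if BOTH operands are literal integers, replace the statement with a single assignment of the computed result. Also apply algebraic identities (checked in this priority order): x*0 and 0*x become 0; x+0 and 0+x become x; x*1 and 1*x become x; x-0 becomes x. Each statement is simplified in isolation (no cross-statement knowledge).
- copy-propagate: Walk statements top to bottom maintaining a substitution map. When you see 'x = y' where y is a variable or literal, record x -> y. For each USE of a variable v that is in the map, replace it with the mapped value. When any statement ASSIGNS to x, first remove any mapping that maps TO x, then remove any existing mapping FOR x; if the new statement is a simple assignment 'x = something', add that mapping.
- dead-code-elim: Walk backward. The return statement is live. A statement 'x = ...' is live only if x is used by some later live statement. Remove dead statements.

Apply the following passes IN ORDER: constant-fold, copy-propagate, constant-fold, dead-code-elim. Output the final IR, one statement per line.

Answer: return 0

Derivation:
Initial IR:
  d = 9
  t = d
  a = 0
  y = d
  return a
After constant-fold (5 stmts):
  d = 9
  t = d
  a = 0
  y = d
  return a
After copy-propagate (5 stmts):
  d = 9
  t = 9
  a = 0
  y = 9
  return 0
After constant-fold (5 stmts):
  d = 9
  t = 9
  a = 0
  y = 9
  return 0
After dead-code-elim (1 stmts):
  return 0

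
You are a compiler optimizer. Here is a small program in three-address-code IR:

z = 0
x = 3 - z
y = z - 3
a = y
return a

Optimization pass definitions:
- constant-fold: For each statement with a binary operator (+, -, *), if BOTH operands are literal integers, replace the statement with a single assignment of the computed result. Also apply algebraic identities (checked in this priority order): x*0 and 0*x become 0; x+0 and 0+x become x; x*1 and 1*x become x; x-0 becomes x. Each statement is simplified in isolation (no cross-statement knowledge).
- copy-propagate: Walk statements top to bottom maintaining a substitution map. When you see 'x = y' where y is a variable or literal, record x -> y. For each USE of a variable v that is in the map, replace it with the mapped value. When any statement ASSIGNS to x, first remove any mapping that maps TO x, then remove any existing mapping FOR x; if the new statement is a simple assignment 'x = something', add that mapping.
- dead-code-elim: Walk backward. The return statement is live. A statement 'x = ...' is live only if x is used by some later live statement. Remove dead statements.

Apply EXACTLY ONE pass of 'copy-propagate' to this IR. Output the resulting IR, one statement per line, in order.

Applying copy-propagate statement-by-statement:
  [1] z = 0  (unchanged)
  [2] x = 3 - z  -> x = 3 - 0
  [3] y = z - 3  -> y = 0 - 3
  [4] a = y  (unchanged)
  [5] return a  -> return y
Result (5 stmts):
  z = 0
  x = 3 - 0
  y = 0 - 3
  a = y
  return y

Answer: z = 0
x = 3 - 0
y = 0 - 3
a = y
return y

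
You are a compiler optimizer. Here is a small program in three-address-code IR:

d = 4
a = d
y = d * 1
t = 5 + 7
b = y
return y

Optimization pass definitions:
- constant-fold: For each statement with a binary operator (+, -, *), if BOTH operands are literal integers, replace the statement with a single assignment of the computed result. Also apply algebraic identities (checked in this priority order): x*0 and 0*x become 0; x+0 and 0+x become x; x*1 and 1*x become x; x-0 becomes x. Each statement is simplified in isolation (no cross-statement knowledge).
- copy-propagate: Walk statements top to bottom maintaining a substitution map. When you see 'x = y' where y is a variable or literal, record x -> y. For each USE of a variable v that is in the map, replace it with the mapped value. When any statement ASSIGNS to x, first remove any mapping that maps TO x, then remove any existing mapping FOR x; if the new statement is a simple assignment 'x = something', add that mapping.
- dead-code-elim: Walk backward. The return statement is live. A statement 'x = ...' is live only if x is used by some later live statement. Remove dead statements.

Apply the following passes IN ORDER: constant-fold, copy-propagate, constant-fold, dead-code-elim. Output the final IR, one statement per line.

Initial IR:
  d = 4
  a = d
  y = d * 1
  t = 5 + 7
  b = y
  return y
After constant-fold (6 stmts):
  d = 4
  a = d
  y = d
  t = 12
  b = y
  return y
After copy-propagate (6 stmts):
  d = 4
  a = 4
  y = 4
  t = 12
  b = 4
  return 4
After constant-fold (6 stmts):
  d = 4
  a = 4
  y = 4
  t = 12
  b = 4
  return 4
After dead-code-elim (1 stmts):
  return 4

Answer: return 4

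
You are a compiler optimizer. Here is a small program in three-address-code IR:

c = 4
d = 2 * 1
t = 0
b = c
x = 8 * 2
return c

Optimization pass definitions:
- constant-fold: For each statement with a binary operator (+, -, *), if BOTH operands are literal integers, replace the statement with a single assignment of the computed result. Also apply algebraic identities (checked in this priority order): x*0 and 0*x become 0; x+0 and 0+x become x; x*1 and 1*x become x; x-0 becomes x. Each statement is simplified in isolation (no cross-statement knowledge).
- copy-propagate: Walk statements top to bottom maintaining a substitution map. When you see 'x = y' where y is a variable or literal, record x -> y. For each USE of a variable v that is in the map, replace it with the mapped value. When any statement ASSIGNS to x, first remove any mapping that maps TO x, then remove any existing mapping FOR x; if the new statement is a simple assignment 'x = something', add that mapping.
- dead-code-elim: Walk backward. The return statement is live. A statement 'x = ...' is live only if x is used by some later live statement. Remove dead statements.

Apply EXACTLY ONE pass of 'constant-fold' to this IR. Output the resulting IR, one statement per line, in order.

Applying constant-fold statement-by-statement:
  [1] c = 4  (unchanged)
  [2] d = 2 * 1  -> d = 2
  [3] t = 0  (unchanged)
  [4] b = c  (unchanged)
  [5] x = 8 * 2  -> x = 16
  [6] return c  (unchanged)
Result (6 stmts):
  c = 4
  d = 2
  t = 0
  b = c
  x = 16
  return c

Answer: c = 4
d = 2
t = 0
b = c
x = 16
return c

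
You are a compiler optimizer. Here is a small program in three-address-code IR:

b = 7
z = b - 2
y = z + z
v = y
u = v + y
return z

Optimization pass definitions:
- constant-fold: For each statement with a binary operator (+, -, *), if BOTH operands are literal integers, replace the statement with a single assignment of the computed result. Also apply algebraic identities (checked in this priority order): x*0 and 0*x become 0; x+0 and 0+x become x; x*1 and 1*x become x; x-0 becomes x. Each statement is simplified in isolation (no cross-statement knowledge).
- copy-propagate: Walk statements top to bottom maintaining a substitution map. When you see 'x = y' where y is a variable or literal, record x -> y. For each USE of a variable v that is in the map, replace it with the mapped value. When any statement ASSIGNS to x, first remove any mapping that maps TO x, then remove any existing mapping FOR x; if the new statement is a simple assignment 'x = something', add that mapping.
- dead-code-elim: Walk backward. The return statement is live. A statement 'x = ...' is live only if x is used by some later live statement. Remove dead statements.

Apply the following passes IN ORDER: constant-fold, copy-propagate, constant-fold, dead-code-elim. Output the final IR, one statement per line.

Answer: z = 5
return z

Derivation:
Initial IR:
  b = 7
  z = b - 2
  y = z + z
  v = y
  u = v + y
  return z
After constant-fold (6 stmts):
  b = 7
  z = b - 2
  y = z + z
  v = y
  u = v + y
  return z
After copy-propagate (6 stmts):
  b = 7
  z = 7 - 2
  y = z + z
  v = y
  u = y + y
  return z
After constant-fold (6 stmts):
  b = 7
  z = 5
  y = z + z
  v = y
  u = y + y
  return z
After dead-code-elim (2 stmts):
  z = 5
  return z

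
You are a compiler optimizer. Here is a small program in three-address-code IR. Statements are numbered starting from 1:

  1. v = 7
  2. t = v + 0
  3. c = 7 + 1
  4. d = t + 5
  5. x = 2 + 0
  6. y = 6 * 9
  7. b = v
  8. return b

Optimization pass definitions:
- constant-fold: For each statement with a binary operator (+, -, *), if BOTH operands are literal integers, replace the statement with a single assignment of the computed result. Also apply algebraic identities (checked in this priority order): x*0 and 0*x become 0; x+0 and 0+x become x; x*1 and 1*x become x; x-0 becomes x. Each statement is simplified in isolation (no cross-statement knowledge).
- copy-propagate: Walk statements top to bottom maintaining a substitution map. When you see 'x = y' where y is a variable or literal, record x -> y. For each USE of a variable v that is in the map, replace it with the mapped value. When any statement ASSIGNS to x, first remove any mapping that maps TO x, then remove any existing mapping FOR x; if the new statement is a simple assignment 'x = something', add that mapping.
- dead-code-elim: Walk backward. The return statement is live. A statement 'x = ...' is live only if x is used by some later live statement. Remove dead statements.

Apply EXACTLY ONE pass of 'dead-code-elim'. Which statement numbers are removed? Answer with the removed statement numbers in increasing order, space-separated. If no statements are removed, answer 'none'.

Backward liveness scan:
Stmt 1 'v = 7': KEEP (v is live); live-in = []
Stmt 2 't = v + 0': DEAD (t not in live set ['v'])
Stmt 3 'c = 7 + 1': DEAD (c not in live set ['v'])
Stmt 4 'd = t + 5': DEAD (d not in live set ['v'])
Stmt 5 'x = 2 + 0': DEAD (x not in live set ['v'])
Stmt 6 'y = 6 * 9': DEAD (y not in live set ['v'])
Stmt 7 'b = v': KEEP (b is live); live-in = ['v']
Stmt 8 'return b': KEEP (return); live-in = ['b']
Removed statement numbers: [2, 3, 4, 5, 6]
Surviving IR:
  v = 7
  b = v
  return b

Answer: 2 3 4 5 6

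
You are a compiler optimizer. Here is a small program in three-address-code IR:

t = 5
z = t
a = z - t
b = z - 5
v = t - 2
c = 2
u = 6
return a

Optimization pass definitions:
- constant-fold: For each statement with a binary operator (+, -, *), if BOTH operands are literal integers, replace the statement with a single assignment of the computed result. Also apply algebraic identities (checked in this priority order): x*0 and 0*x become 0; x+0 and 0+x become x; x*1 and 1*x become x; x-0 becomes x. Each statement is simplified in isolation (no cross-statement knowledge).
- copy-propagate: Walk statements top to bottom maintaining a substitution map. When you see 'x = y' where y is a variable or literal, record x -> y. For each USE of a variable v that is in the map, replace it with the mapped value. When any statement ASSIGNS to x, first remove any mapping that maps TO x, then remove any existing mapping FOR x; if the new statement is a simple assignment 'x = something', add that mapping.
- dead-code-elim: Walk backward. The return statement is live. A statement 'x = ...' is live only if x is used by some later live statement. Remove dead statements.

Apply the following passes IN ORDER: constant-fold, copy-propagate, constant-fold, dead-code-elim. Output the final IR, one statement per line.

Answer: a = 0
return a

Derivation:
Initial IR:
  t = 5
  z = t
  a = z - t
  b = z - 5
  v = t - 2
  c = 2
  u = 6
  return a
After constant-fold (8 stmts):
  t = 5
  z = t
  a = z - t
  b = z - 5
  v = t - 2
  c = 2
  u = 6
  return a
After copy-propagate (8 stmts):
  t = 5
  z = 5
  a = 5 - 5
  b = 5 - 5
  v = 5 - 2
  c = 2
  u = 6
  return a
After constant-fold (8 stmts):
  t = 5
  z = 5
  a = 0
  b = 0
  v = 3
  c = 2
  u = 6
  return a
After dead-code-elim (2 stmts):
  a = 0
  return a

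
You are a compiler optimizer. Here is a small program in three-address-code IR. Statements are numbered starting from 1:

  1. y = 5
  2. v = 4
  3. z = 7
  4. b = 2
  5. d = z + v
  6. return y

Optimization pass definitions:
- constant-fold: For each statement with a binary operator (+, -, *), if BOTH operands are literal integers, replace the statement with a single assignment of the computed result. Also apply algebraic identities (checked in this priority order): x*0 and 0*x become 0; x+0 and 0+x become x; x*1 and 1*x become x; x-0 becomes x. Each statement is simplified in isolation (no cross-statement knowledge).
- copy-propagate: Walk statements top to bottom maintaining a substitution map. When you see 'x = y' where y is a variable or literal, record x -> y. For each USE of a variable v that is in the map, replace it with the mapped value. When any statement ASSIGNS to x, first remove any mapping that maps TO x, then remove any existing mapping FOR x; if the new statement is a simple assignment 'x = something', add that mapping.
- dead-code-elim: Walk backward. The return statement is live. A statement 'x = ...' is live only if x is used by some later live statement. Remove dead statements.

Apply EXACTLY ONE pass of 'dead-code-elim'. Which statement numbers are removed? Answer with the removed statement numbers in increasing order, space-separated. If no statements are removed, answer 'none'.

Backward liveness scan:
Stmt 1 'y = 5': KEEP (y is live); live-in = []
Stmt 2 'v = 4': DEAD (v not in live set ['y'])
Stmt 3 'z = 7': DEAD (z not in live set ['y'])
Stmt 4 'b = 2': DEAD (b not in live set ['y'])
Stmt 5 'd = z + v': DEAD (d not in live set ['y'])
Stmt 6 'return y': KEEP (return); live-in = ['y']
Removed statement numbers: [2, 3, 4, 5]
Surviving IR:
  y = 5
  return y

Answer: 2 3 4 5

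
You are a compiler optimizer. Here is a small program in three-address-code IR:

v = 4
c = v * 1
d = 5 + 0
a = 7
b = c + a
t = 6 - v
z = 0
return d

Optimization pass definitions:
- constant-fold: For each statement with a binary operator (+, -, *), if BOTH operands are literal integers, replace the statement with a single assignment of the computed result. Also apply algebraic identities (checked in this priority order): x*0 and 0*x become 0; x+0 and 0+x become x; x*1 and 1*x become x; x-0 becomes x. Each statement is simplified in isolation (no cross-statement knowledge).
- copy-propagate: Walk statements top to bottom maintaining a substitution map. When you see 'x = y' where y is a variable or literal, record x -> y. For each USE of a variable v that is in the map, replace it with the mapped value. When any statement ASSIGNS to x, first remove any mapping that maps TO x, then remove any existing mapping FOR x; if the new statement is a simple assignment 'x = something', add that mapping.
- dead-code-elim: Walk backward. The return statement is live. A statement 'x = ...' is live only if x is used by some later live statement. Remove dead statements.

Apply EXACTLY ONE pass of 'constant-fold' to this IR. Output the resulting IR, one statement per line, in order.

Answer: v = 4
c = v
d = 5
a = 7
b = c + a
t = 6 - v
z = 0
return d

Derivation:
Applying constant-fold statement-by-statement:
  [1] v = 4  (unchanged)
  [2] c = v * 1  -> c = v
  [3] d = 5 + 0  -> d = 5
  [4] a = 7  (unchanged)
  [5] b = c + a  (unchanged)
  [6] t = 6 - v  (unchanged)
  [7] z = 0  (unchanged)
  [8] return d  (unchanged)
Result (8 stmts):
  v = 4
  c = v
  d = 5
  a = 7
  b = c + a
  t = 6 - v
  z = 0
  return d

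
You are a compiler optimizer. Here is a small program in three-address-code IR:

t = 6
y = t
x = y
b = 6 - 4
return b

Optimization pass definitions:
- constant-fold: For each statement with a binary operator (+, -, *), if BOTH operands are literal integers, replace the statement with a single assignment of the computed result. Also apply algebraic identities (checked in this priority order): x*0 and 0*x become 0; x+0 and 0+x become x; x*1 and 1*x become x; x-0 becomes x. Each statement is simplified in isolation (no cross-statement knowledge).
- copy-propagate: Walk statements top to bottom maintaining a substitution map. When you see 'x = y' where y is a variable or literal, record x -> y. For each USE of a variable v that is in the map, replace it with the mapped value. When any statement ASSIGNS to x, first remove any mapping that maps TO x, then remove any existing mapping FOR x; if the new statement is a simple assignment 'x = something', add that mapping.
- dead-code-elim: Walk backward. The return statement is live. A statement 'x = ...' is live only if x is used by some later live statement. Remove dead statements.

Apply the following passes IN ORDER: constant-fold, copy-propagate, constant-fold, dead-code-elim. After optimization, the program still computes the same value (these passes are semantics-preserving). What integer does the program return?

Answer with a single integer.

Answer: 2

Derivation:
Initial IR:
  t = 6
  y = t
  x = y
  b = 6 - 4
  return b
After constant-fold (5 stmts):
  t = 6
  y = t
  x = y
  b = 2
  return b
After copy-propagate (5 stmts):
  t = 6
  y = 6
  x = 6
  b = 2
  return 2
After constant-fold (5 stmts):
  t = 6
  y = 6
  x = 6
  b = 2
  return 2
After dead-code-elim (1 stmts):
  return 2
Evaluate:
  t = 6  =>  t = 6
  y = t  =>  y = 6
  x = y  =>  x = 6
  b = 6 - 4  =>  b = 2
  return b = 2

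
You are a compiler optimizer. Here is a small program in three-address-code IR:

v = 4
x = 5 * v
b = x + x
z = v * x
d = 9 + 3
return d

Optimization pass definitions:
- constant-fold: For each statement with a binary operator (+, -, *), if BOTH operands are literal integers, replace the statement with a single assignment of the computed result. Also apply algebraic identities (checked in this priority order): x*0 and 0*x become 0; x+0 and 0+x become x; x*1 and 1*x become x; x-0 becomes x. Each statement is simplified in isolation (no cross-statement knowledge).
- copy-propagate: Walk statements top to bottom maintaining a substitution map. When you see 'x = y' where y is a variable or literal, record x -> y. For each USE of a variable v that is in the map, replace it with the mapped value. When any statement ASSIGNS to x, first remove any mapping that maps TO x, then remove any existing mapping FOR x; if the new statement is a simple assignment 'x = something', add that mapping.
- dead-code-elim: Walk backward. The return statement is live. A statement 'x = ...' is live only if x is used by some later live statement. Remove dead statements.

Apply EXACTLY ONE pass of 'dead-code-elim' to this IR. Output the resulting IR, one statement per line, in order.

Applying dead-code-elim statement-by-statement:
  [6] return d  -> KEEP (return); live=['d']
  [5] d = 9 + 3  -> KEEP; live=[]
  [4] z = v * x  -> DEAD (z not live)
  [3] b = x + x  -> DEAD (b not live)
  [2] x = 5 * v  -> DEAD (x not live)
  [1] v = 4  -> DEAD (v not live)
Result (2 stmts):
  d = 9 + 3
  return d

Answer: d = 9 + 3
return d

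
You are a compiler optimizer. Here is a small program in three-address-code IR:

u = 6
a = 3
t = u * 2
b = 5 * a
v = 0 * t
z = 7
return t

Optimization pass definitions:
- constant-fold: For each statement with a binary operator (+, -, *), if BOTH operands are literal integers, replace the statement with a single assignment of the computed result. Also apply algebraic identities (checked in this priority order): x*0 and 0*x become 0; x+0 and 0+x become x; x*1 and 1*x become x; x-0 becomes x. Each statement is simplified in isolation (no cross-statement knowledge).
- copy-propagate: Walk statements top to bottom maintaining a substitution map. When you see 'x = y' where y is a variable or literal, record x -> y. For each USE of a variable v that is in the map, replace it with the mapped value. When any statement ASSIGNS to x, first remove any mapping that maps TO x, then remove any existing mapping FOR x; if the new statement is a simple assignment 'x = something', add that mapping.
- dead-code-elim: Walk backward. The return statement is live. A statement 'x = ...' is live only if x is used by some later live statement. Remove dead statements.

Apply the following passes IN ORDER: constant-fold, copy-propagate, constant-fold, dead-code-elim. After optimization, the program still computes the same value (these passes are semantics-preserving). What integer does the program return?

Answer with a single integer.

Answer: 12

Derivation:
Initial IR:
  u = 6
  a = 3
  t = u * 2
  b = 5 * a
  v = 0 * t
  z = 7
  return t
After constant-fold (7 stmts):
  u = 6
  a = 3
  t = u * 2
  b = 5 * a
  v = 0
  z = 7
  return t
After copy-propagate (7 stmts):
  u = 6
  a = 3
  t = 6 * 2
  b = 5 * 3
  v = 0
  z = 7
  return t
After constant-fold (7 stmts):
  u = 6
  a = 3
  t = 12
  b = 15
  v = 0
  z = 7
  return t
After dead-code-elim (2 stmts):
  t = 12
  return t
Evaluate:
  u = 6  =>  u = 6
  a = 3  =>  a = 3
  t = u * 2  =>  t = 12
  b = 5 * a  =>  b = 15
  v = 0 * t  =>  v = 0
  z = 7  =>  z = 7
  return t = 12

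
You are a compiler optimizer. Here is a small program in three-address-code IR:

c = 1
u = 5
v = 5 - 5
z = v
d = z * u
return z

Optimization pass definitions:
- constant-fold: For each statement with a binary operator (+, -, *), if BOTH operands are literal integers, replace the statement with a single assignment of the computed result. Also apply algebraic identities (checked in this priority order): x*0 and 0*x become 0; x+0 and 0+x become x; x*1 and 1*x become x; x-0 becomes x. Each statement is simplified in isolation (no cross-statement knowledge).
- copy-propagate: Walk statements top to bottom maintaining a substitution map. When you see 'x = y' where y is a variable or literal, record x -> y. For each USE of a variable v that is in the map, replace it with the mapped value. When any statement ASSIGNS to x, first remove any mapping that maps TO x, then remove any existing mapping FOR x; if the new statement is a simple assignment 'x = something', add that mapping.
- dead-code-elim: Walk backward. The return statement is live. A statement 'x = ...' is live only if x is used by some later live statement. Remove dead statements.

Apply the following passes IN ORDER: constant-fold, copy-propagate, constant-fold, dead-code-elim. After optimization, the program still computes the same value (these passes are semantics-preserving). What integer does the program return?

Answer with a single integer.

Answer: 0

Derivation:
Initial IR:
  c = 1
  u = 5
  v = 5 - 5
  z = v
  d = z * u
  return z
After constant-fold (6 stmts):
  c = 1
  u = 5
  v = 0
  z = v
  d = z * u
  return z
After copy-propagate (6 stmts):
  c = 1
  u = 5
  v = 0
  z = 0
  d = 0 * 5
  return 0
After constant-fold (6 stmts):
  c = 1
  u = 5
  v = 0
  z = 0
  d = 0
  return 0
After dead-code-elim (1 stmts):
  return 0
Evaluate:
  c = 1  =>  c = 1
  u = 5  =>  u = 5
  v = 5 - 5  =>  v = 0
  z = v  =>  z = 0
  d = z * u  =>  d = 0
  return z = 0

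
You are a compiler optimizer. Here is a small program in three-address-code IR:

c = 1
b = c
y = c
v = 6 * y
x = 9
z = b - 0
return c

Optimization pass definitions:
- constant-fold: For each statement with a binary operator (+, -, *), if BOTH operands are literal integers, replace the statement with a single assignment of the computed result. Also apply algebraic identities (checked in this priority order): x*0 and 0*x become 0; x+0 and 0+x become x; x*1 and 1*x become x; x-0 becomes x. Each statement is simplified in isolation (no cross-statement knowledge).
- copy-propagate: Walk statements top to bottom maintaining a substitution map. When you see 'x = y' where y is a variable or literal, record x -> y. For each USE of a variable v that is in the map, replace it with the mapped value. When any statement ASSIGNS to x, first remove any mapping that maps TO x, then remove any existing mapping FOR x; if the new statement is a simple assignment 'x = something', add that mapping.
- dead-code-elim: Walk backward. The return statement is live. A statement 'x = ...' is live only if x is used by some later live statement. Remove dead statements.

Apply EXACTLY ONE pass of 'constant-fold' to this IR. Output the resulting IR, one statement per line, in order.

Applying constant-fold statement-by-statement:
  [1] c = 1  (unchanged)
  [2] b = c  (unchanged)
  [3] y = c  (unchanged)
  [4] v = 6 * y  (unchanged)
  [5] x = 9  (unchanged)
  [6] z = b - 0  -> z = b
  [7] return c  (unchanged)
Result (7 stmts):
  c = 1
  b = c
  y = c
  v = 6 * y
  x = 9
  z = b
  return c

Answer: c = 1
b = c
y = c
v = 6 * y
x = 9
z = b
return c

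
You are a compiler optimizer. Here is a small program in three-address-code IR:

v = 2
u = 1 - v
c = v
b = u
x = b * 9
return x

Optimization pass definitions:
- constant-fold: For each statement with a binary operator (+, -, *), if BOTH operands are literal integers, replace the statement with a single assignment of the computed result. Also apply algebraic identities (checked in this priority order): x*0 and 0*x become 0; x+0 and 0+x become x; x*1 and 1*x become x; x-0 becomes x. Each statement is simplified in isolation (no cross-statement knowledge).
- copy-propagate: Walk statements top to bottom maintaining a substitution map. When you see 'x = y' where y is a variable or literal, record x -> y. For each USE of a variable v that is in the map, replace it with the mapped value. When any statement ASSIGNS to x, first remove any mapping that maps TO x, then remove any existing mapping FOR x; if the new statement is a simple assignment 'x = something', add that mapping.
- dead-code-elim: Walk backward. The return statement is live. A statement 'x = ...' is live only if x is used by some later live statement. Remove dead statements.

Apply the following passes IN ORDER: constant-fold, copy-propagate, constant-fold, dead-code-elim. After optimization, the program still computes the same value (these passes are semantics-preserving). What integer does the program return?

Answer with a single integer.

Answer: -9

Derivation:
Initial IR:
  v = 2
  u = 1 - v
  c = v
  b = u
  x = b * 9
  return x
After constant-fold (6 stmts):
  v = 2
  u = 1 - v
  c = v
  b = u
  x = b * 9
  return x
After copy-propagate (6 stmts):
  v = 2
  u = 1 - 2
  c = 2
  b = u
  x = u * 9
  return x
After constant-fold (6 stmts):
  v = 2
  u = -1
  c = 2
  b = u
  x = u * 9
  return x
After dead-code-elim (3 stmts):
  u = -1
  x = u * 9
  return x
Evaluate:
  v = 2  =>  v = 2
  u = 1 - v  =>  u = -1
  c = v  =>  c = 2
  b = u  =>  b = -1
  x = b * 9  =>  x = -9
  return x = -9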